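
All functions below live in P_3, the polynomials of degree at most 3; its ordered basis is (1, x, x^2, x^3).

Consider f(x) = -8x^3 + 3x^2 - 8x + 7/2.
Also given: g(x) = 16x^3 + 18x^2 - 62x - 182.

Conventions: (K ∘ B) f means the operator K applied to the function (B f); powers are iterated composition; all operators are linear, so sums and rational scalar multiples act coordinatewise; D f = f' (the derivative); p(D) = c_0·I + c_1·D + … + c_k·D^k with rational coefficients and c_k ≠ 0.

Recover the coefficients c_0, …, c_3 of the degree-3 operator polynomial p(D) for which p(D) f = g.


p(D) = -2·I − D + (3/2)·D^2 + 4·D^3, i.e. c_0 = -2, c_1 = -1, c_2 = 3/2, c_3 = 4

D^0 f = -8x^3 + 3x^2 - 8x + 7/2
D^1 f = -24x^2 + 6x - 8
D^2 f = -48x + 6
D^3 f = -48
matching coefficients of g against c_0 f + c_1 Df + … from the top degree down determines the c_i
solution: c_0 = -2, c_1 = -1, c_2 = 3/2, c_3 = 4


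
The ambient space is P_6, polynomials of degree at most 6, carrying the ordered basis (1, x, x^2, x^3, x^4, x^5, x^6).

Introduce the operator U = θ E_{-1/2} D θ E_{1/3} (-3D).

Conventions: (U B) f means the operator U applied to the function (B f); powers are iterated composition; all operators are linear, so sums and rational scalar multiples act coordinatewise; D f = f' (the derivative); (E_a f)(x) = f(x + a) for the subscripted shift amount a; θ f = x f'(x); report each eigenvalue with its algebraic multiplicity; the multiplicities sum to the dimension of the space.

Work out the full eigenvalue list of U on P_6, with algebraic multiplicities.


λ = 0 (multiplicity 7)

image of 1: 0
image of x: 0
image of x^2: 0
image of x^3: -36x
image of x^4: -216x^2 + 60x
image of x^5: -720x^3 + 360x^2 - 40x
image of x^6: -1800x^4 + 1260x^3 - 270x^2 + (55/3)x
the matrix is upper triangular; its diagonal is (0, 0, 0, 0, 0, 0, 0)
for a triangular matrix the eigenvalues are the diagonal entries, with algebraic multiplicity their repetition count


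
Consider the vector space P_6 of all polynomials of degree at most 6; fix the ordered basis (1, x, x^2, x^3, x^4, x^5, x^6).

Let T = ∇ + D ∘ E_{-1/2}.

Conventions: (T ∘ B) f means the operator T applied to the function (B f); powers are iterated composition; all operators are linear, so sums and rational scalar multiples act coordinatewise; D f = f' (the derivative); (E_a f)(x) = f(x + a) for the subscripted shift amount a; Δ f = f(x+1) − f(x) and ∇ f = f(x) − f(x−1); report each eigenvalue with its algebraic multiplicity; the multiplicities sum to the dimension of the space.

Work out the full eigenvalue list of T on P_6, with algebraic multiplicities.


λ = 0 (multiplicity 7)

image of 1: 0
image of x: 2
image of x^2: 4x - 2
image of x^3: 6x^2 - 6x + 7/4
image of x^4: 8x^3 - 12x^2 + 7x - 3/2
image of x^5: 10x^4 - 20x^3 + (35/2)x^2 - (15/2)x + 21/16
image of x^6: 12x^5 - 30x^4 + 35x^3 - (45/2)x^2 + (63/8)x - 19/16
the matrix is upper triangular; its diagonal is (0, 0, 0, 0, 0, 0, 0)
for a triangular matrix the eigenvalues are the diagonal entries, with algebraic multiplicity their repetition count


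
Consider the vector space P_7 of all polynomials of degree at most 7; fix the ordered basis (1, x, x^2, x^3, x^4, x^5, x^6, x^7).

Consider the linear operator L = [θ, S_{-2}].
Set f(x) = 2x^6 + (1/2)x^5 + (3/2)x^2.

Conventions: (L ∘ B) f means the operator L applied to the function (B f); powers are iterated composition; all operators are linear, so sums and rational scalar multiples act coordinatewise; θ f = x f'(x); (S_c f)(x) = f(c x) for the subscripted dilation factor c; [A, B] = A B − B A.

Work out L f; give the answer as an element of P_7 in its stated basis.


the result is g(x) = 0

S_{-2} f = 128x^6 - 16x^5 + 6x^2
θ S_{-2} f = 768x^6 - 80x^5 + 12x^2
θ f = 12x^6 + (5/2)x^5 + 3x^2
S_{-2} θ f = 768x^6 - 80x^5 + 12x^2
[θ, S_{-2}] f = 0


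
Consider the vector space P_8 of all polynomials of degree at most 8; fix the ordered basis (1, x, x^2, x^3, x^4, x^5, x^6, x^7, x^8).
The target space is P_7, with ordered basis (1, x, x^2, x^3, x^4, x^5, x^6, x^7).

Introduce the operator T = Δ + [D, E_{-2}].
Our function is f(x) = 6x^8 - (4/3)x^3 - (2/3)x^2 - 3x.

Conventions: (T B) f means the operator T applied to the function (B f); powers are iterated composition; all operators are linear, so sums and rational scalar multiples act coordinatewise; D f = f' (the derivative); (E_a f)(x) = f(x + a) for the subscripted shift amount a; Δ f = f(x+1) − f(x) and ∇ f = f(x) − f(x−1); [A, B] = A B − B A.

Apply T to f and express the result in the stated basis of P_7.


Δ f = 48x^7 + 168x^6 + 336x^5 + 420x^4 + 336x^3 + 164x^2 + (128/3)x + 1
E_{-2} f = 6x^8 - 96x^7 + 672x^6 - 2688x^5 + 6720x^4 - (32260/3)x^3 + (32278/3)x^2 - (18481/3)x + 1550
D E_{-2} f = 48x^7 - 672x^6 + 4032x^5 - 13440x^4 + 26880x^3 - 32260x^2 + (64556/3)x - 18481/3
D f = 48x^7 - 4x^2 - (4/3)x - 3
E_{-2} D f = 48x^7 - 672x^6 + 4032x^5 - 13440x^4 + 26880x^3 - 32260x^2 + (64556/3)x - 18481/3
[D, E_{-2}] f = 0
(Δ + [D, E_{-2}]) f = 48x^7 + 168x^6 + 336x^5 + 420x^4 + 336x^3 + 164x^2 + (128/3)x + 1

g(x) = 48x^7 + 168x^6 + 336x^5 + 420x^4 + 336x^3 + 164x^2 + (128/3)x + 1


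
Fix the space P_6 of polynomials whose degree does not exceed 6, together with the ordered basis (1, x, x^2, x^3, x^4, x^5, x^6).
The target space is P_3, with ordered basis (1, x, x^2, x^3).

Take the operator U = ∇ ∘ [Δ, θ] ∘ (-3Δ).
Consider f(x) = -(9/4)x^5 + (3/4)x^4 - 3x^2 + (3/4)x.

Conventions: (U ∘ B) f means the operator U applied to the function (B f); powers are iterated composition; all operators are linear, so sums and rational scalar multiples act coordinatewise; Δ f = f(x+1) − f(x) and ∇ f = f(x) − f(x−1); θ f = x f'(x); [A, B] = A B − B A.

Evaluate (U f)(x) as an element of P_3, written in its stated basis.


Δ f = -(45/4)x^4 - (39/2)x^3 - 18x^2 - (57/4)x - 15/4
(-3Δ) f = (135/4)x^4 + (117/2)x^3 + 54x^2 + (171/4)x + 45/4
θ (-3Δ) f = 135x^4 + (351/2)x^3 + 108x^2 + (171/4)x
Δ θ (-3Δ) f = 540x^3 + (2673/2)x^2 + (2565/2)x + 1845/4
Δ (-3Δ) f = 135x^3 + 378x^2 + (837/2)x + 189
θ Δ (-3Δ) f = 405x^3 + 756x^2 + (837/2)x
[Δ, θ] (-3Δ) f = 135x^3 + (1161/2)x^2 + 864x + 1845/4
∇ [Δ, θ] (-3Δ) f = 405x^2 + 756x + 837/2

the image equals g(x) = 405x^2 + 756x + 837/2


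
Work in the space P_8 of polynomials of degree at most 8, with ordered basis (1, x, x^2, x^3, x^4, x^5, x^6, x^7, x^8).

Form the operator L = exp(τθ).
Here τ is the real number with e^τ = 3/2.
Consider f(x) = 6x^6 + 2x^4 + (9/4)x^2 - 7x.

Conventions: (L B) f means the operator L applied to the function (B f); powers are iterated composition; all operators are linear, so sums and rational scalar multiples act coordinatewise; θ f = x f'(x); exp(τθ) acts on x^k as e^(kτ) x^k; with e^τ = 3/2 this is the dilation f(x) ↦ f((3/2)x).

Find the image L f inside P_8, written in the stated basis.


exp(τθ) x^k = e^(kτ) x^k; with e^τ = 3/2 this sends x^k to (3/2)^k x^k
x ↦ 3/2 x
x^2 ↦ 9/4 x^2
x^4 ↦ 81/16 x^4
x^6 ↦ 729/64 x^6
applying this coordinatewise to f: exp(τθ) f = (2187/32)x^6 + (81/8)x^4 + (81/16)x^2 - (21/2)x

the image equals g(x) = (2187/32)x^6 + (81/8)x^4 + (81/16)x^2 - (21/2)x


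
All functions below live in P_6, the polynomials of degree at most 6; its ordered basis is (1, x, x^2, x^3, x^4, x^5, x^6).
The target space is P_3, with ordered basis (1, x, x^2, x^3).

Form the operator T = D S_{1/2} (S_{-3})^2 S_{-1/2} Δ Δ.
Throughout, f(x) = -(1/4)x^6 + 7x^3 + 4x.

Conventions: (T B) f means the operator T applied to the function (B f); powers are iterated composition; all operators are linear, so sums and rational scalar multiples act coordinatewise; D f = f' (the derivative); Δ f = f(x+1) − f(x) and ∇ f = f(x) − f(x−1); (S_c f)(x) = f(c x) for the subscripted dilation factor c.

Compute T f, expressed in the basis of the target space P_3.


g(x) = -(98415/128)x^3 + (32805/32)x^2 - (8505/16)x + 27/4

Δ f = -(3/2)x^5 - (15/4)x^4 - 5x^3 + (69/4)x^2 + (39/2)x + 43/4
Δ Δ f = -(15/2)x^4 - 30x^3 - (105/2)x^2 - 3x + 53/2
S_{-1/2} Δ Δ f = -(15/32)x^4 + (15/4)x^3 - (105/8)x^2 + (3/2)x + 53/2
S_{-3} (S_{-1/2} Δ) Δ f = -(1215/32)x^4 - (405/4)x^3 - (945/8)x^2 - (9/2)x + 53/2
S_{-3} S_{-3} (S_{-1/2} Δ) Δ f = -(98415/32)x^4 + (10935/4)x^3 - (8505/8)x^2 + (27/2)x + 53/2
S_{1/2} ((S_{-3})^2 S_{-1/2} Δ Δ) f = -(98415/512)x^4 + (10935/32)x^3 - (8505/32)x^2 + (27/4)x + 53/2
D S_{1/2} ((S_{-3})^2 S_{-1/2} Δ Δ) f = -(98415/128)x^3 + (32805/32)x^2 - (8505/16)x + 27/4


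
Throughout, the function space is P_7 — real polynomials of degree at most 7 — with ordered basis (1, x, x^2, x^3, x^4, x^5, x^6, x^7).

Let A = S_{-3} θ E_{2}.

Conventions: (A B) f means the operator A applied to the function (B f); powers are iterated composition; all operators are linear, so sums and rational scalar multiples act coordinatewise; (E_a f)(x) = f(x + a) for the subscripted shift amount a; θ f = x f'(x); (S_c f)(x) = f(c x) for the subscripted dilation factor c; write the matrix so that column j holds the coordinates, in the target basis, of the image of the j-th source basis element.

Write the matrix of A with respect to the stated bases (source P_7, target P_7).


the matrix is [[0, 0, 0, 0, 0, 0, 0, 0]; [0, -3, -12, -36, -96, -240, -576, -1344]; [0, 0, 18, 108, 432, 1440, 4320, 12096]; [0, 0, 0, -81, -648, -3240, -12960, -45360]; [0, 0, 0, 0, 324, 3240, 19440, 90720]; [0, 0, 0, 0, 0, -1215, -14580, -102060]; [0, 0, 0, 0, 0, 0, 4374, 61236]; [0, 0, 0, 0, 0, 0, 0, -15309]] (rows listed top to bottom)

image of 1: 0
image of x: -3x
image of x^2: 18x^2 - 12x
image of x^3: -81x^3 + 108x^2 - 36x
image of x^4: 324x^4 - 648x^3 + 432x^2 - 96x
image of x^5: -1215x^5 + 3240x^4 - 3240x^3 + 1440x^2 - 240x
image of x^6: 4374x^6 - 14580x^5 + 19440x^4 - 12960x^3 + 4320x^2 - 576x
image of x^7: -15309x^7 + 61236x^6 - 102060x^5 + 90720x^4 - 45360x^3 + 12096x^2 - 1344x
each image's coordinates form column j of the matrix


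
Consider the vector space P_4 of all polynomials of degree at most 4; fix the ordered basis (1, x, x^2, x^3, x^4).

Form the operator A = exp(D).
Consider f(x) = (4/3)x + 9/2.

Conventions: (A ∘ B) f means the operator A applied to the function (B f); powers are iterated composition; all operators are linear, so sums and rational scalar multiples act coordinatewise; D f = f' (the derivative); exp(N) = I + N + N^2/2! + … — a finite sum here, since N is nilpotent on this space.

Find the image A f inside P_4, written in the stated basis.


the image equals g(x) = (4/3)x + 35/6

order-1 term: 4/3
the series for exp(D) f terminates at order 1
exp(D) f = (4/3)x + 35/6


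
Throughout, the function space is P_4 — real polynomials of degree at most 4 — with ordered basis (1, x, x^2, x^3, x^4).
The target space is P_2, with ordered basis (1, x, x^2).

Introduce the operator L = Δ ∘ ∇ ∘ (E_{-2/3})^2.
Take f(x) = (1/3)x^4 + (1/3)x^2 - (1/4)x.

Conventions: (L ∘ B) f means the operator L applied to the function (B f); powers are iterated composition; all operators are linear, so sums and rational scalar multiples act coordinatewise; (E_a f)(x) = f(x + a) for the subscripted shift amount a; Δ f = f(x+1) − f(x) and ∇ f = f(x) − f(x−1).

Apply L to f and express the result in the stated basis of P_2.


g(x) = 4x^2 - (32/3)x + 76/9

E_{-2/3} f = (1/3)x^4 - (8/9)x^3 + (11/9)x^2 - (353/324)x + 185/486
E_{-2/3} E_{-2/3} f = (1/3)x^4 - (16/9)x^3 + (35/9)x^2 - (1393/324)x + 481/243
∇ (E_{-2/3})^2 f = (4/3)x^3 - (22/3)x^2 + (130/9)x - 3337/324
Δ ∇ (E_{-2/3})^2 f = 4x^2 - (32/3)x + 76/9


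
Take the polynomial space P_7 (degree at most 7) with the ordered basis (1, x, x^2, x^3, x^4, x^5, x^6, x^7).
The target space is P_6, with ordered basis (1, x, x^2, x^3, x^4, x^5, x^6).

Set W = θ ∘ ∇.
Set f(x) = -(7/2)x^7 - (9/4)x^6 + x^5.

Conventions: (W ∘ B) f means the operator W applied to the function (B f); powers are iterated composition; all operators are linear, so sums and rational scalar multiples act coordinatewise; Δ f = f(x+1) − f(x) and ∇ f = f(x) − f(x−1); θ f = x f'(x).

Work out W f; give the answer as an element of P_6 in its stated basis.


g(x) = -147x^6 + 300x^5 - 335x^4 + (405/2)x^3 - (119/2)x^2 + 6x

∇ f = -(49/2)x^6 + 60x^5 - (335/4)x^4 + (135/2)x^3 - (119/4)x^2 + 6x - 1/4
θ ∇ f = -147x^6 + 300x^5 - 335x^4 + (405/2)x^3 - (119/2)x^2 + 6x


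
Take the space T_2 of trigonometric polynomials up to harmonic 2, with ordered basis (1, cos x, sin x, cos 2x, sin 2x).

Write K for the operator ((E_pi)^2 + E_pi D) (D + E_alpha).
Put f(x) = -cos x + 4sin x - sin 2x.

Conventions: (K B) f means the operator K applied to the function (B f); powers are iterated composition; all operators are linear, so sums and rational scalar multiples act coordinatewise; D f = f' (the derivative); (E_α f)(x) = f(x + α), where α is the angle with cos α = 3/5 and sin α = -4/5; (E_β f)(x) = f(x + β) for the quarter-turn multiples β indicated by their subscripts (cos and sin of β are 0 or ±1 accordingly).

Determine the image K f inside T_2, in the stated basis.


the image equals g(x) = -(12/5)cos x + (14/5)sin x - (12/25)cos 2x + (59/25)sin 2x

D f = 4cos x + sin x - 2cos 2x
E_alpha f = -(19/5)cos x + (8/5)sin x + (24/25)cos 2x + (7/25)sin 2x
(D + E_alpha) f = (1/5)cos x + (13/5)sin x - (26/25)cos 2x + (7/25)sin 2x
E_pi (D + E_alpha) f = -(1/5)cos x - (13/5)sin x - (26/25)cos 2x + (7/25)sin 2x
E_pi E_pi (D + E_alpha) f = (1/5)cos x + (13/5)sin x - (26/25)cos 2x + (7/25)sin 2x
D (D + E_alpha) f = (13/5)cos x - (1/5)sin x + (14/25)cos 2x + (52/25)sin 2x
E_pi D (D + E_alpha) f = -(13/5)cos x + (1/5)sin x + (14/25)cos 2x + (52/25)sin 2x
((E_pi)^2 + E_pi D) (D + E_alpha) f = -(12/5)cos x + (14/5)sin x - (12/25)cos 2x + (59/25)sin 2x


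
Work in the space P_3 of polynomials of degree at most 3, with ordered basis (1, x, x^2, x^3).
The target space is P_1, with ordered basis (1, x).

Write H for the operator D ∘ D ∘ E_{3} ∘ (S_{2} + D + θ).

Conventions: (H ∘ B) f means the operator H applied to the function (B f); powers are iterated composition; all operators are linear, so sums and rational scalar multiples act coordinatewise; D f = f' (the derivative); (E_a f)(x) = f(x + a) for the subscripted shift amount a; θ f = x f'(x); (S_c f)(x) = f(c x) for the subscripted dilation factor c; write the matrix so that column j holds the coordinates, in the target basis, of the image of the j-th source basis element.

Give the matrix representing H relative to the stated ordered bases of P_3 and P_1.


image of 1: 0
image of x: 0
image of x^2: 12
image of x^3: 66x + 204
each image's coordinates form column j of the matrix

the matrix is [[0, 0, 12, 204]; [0, 0, 0, 66]] (rows listed top to bottom)


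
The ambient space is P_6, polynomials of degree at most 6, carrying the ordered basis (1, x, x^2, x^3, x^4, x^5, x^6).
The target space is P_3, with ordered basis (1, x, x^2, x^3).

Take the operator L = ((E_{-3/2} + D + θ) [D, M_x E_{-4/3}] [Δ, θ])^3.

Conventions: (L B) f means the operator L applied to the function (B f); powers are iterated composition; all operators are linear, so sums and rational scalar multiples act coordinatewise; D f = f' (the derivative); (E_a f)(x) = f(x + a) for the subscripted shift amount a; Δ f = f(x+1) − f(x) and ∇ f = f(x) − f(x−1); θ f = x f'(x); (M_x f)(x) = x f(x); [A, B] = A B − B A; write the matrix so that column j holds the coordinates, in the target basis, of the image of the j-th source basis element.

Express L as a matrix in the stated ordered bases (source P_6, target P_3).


image of 1: 0
image of x: 0
image of x^2: 0
image of x^3: 36
image of x^4: 576x - 424
image of x^5: 3600x^2 - 5920x + 17945/3
image of x^6: 14400x^3 - 37440x^2 + 70640x - 59085
each image's coordinates form column j of the matrix

the matrix is [[0, 0, 0, 36, -424, 17945/3, -59085]; [0, 0, 0, 0, 576, -5920, 70640]; [0, 0, 0, 0, 0, 3600, -37440]; [0, 0, 0, 0, 0, 0, 14400]] (rows listed top to bottom)


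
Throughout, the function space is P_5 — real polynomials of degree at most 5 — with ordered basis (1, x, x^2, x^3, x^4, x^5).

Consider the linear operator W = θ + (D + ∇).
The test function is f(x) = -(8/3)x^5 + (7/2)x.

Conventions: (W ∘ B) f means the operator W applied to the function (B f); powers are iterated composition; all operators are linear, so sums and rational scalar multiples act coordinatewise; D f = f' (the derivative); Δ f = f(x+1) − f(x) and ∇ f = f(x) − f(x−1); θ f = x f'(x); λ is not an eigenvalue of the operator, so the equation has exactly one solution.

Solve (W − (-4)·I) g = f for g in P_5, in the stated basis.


g(x) = -(8/27)x^5 + (10/27)x^4 - (160/189)x^3 + (970/567)x^2 - (1433/810)x + 19171/11340

write g with unknown coordinates in the stated basis and equate coefficients in (W − (-4)·I) g = f
solving from the highest basis element down gives g = -(8/27)x^5 + (10/27)x^4 - (160/189)x^3 + (970/567)x^2 - (1433/810)x + 19171/11340
check: W g = -(40/27)x^5 - (40/27)x^4 + (640/189)x^3 - (3880/567)x^2 + (8567/810)x - 19171/2835
so W g − (-4)·g = -(8/3)x^5 + (7/2)x = f ✓


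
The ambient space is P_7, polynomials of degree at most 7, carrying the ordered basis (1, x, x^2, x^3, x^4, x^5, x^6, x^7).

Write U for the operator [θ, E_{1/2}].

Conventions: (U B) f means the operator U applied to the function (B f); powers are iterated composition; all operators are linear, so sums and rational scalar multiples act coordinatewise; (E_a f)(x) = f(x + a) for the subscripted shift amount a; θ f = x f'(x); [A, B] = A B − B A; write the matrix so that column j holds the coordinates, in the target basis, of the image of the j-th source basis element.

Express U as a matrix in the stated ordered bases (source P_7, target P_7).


image of 1: 0
image of x: -1/2
image of x^2: -x - 1/2
image of x^3: -(3/2)x^2 - (3/2)x - 3/8
image of x^4: -2x^3 - 3x^2 - (3/2)x - 1/4
image of x^5: -(5/2)x^4 - 5x^3 - (15/4)x^2 - (5/4)x - 5/32
image of x^6: -3x^5 - (15/2)x^4 - (15/2)x^3 - (15/4)x^2 - (15/16)x - 3/32
image of x^7: -(7/2)x^6 - (21/2)x^5 - (105/8)x^4 - (35/4)x^3 - (105/32)x^2 - (21/32)x - 7/128
each image's coordinates form column j of the matrix

the matrix is [[0, -1/2, -1/2, -3/8, -1/4, -5/32, -3/32, -7/128]; [0, 0, -1, -3/2, -3/2, -5/4, -15/16, -21/32]; [0, 0, 0, -3/2, -3, -15/4, -15/4, -105/32]; [0, 0, 0, 0, -2, -5, -15/2, -35/4]; [0, 0, 0, 0, 0, -5/2, -15/2, -105/8]; [0, 0, 0, 0, 0, 0, -3, -21/2]; [0, 0, 0, 0, 0, 0, 0, -7/2]; [0, 0, 0, 0, 0, 0, 0, 0]] (rows listed top to bottom)


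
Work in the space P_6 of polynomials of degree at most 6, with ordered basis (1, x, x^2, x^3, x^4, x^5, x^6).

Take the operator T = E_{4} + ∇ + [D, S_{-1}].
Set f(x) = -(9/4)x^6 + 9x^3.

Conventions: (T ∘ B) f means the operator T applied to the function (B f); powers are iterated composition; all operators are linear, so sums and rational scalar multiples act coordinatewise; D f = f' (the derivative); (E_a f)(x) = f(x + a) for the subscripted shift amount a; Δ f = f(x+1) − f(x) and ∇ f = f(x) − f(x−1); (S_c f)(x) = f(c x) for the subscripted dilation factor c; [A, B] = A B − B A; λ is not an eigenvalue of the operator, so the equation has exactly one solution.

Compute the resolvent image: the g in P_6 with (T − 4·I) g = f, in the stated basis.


the image equals g(x) = (3/4)x^6 + (21/2)x^5 + (435/4)x^4 + 1862x^3 + (48319/4)x^2 + (598363/6)x + 857297/4

write g with unknown coordinates in the stated basis and equate coefficients in (T − 4·I) g = f
solving from the highest basis element down gives g = (3/4)x^6 + (21/2)x^5 + (435/4)x^4 + 1862x^3 + (48319/4)x^2 + (598363/6)x + 857297/4
check: T g = (3/4)x^6 + 42x^5 + 435x^4 + 7457x^3 + 48319x^2 + (1196726/3)x + 857297
so T g − 4·g = -(9/4)x^6 + 9x^3 = f ✓


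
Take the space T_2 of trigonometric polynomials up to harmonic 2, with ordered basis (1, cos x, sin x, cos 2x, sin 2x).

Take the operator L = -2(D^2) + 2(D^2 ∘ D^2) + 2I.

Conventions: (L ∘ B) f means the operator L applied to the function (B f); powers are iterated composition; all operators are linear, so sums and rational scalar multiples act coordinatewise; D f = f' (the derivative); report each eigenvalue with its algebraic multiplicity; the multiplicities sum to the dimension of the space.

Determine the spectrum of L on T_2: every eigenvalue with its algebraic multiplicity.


image of 1: 2
image of cos x: 6cos x
image of sin x: 6sin x
image of cos 2x: 42cos 2x
image of sin 2x: 42sin 2x
the matrix is diagonal; its diagonal is (2, 6, 6, 42, 42)
for a triangular matrix the eigenvalues are the diagonal entries, with algebraic multiplicity their repetition count

λ = 2 (multiplicity 1), λ = 6 (multiplicity 2), λ = 42 (multiplicity 2)


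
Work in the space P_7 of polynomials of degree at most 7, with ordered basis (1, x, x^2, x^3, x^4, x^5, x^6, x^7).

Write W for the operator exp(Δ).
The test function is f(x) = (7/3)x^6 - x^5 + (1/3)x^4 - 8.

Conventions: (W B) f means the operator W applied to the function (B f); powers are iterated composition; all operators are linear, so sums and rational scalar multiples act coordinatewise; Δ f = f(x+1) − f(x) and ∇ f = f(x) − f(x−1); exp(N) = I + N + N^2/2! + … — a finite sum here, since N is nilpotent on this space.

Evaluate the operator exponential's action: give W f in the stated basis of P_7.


order-1 term: 14x^5 + 30x^4 + 38x^3 + 27x^2 + (31/3)x + 5/3
order-2 term: 35x^4 + 130x^3 + 217x^2 + 179x + 179/3
order-3 term: (140/3)x^3 + 200x^2 + (964/3)x + 187
order-4 term: 35x^2 + 135x + 142
order-5 term: 14x + 34
order-6 term: 7/3
the series for exp(Δ) f terminates at order 6
exp(Δ) f = (7/3)x^6 + 13x^5 + (196/3)x^4 + (644/3)x^3 + 479x^2 + (1979/3)x + 1256/3

the image equals g(x) = (7/3)x^6 + 13x^5 + (196/3)x^4 + (644/3)x^3 + 479x^2 + (1979/3)x + 1256/3


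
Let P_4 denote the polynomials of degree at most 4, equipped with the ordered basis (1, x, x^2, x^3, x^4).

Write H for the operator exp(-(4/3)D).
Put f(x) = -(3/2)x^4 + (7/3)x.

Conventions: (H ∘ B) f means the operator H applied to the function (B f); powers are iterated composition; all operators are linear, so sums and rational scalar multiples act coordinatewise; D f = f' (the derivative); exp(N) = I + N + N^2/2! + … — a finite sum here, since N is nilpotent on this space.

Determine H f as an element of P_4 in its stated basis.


order-1 term: 8x^3 - 28/9
order-2 term: -16x^2
order-3 term: (128/9)x
order-4 term: -128/27
the series for exp(-(4/3)D) f terminates at order 4
exp(-(4/3)D) f = -(3/2)x^4 + 8x^3 - 16x^2 + (149/9)x - 212/27

the result is g(x) = -(3/2)x^4 + 8x^3 - 16x^2 + (149/9)x - 212/27


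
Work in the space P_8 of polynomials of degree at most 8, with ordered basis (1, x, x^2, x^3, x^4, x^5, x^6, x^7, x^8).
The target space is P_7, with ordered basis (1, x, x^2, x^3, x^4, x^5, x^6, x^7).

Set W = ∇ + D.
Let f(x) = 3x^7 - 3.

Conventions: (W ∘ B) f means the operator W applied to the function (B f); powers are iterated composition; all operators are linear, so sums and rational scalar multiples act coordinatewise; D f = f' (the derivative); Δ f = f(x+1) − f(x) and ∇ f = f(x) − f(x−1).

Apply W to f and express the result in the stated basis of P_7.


the result is g(x) = 42x^6 - 63x^5 + 105x^4 - 105x^3 + 63x^2 - 21x + 3

∇ f = 21x^6 - 63x^5 + 105x^4 - 105x^3 + 63x^2 - 21x + 3
D f = 21x^6
(∇ + D) f = 42x^6 - 63x^5 + 105x^4 - 105x^3 + 63x^2 - 21x + 3


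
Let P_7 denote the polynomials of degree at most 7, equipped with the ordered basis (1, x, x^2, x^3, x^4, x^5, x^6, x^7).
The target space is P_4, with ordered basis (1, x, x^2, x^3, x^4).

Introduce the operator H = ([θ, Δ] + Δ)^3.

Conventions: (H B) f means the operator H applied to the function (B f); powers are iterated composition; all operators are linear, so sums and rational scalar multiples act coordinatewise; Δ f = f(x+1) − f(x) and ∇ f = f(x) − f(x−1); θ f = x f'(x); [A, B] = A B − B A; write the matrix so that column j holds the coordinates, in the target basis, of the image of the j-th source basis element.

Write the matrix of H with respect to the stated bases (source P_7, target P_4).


the matrix is [[0, 0, 0, 0, 0, 0, -90, -1260]; [0, 0, 0, 0, 0, 0, 0, -630]; [0, 0, 0, 0, 0, 0, 0, 0]; [0, 0, 0, 0, 0, 0, 0, 0]; [0, 0, 0, 0, 0, 0, 0, 0]] (rows listed top to bottom)

image of 1: 0
image of x: 0
image of x^2: 0
image of x^3: 0
image of x^4: 0
image of x^5: 0
image of x^6: -90
image of x^7: -630x - 1260
each image's coordinates form column j of the matrix


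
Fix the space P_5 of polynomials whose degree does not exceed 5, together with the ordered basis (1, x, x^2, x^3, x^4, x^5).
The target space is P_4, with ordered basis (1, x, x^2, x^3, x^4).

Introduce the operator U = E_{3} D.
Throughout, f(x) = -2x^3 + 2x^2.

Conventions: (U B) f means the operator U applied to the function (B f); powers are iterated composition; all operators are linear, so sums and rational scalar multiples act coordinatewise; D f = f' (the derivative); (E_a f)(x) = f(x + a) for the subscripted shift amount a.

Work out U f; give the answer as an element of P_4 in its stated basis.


g(x) = -6x^2 - 32x - 42

D f = -6x^2 + 4x
E_{3} D f = -6x^2 - 32x - 42


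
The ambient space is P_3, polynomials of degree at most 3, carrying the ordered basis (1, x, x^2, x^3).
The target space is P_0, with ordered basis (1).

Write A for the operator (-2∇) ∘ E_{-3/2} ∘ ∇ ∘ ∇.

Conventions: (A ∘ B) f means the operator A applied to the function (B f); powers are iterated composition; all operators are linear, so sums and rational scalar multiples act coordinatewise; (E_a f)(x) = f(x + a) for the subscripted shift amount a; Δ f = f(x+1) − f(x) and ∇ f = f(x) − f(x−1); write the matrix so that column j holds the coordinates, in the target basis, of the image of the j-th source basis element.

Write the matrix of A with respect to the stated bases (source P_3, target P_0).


image of 1: 0
image of x: 0
image of x^2: 0
image of x^3: -12
each image's coordinates form column j of the matrix

the matrix is [[0, 0, 0, -12]] (rows listed top to bottom)


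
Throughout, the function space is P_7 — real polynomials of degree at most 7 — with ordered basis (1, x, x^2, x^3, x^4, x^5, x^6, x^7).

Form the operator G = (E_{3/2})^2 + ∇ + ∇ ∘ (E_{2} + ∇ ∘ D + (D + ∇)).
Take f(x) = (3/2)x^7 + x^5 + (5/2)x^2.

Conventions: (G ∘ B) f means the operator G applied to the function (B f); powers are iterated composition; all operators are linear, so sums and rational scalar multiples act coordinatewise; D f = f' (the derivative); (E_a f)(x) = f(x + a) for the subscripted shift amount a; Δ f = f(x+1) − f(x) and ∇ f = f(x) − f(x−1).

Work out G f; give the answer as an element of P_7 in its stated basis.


the image equals g(x) = (3/2)x^7 + (105/2)x^6 + (947/2)x^5 + 1705x^4 + (9645/2)x^3 + (20175/2)x^2 + (15199/2)x + 8543/2

E_{3/2} f = (3/2)x^7 + (63/4)x^6 + (575/8)x^5 + (2955/16)x^4 + (9225/32)x^3 + (17629/64)x^2 + (19509/128)x + 9945/256
E_{3/2} E_{3/2} f = (3/2)x^7 + (63/2)x^6 + (569/2)x^5 + (2865/2)x^4 + (8685/2)x^3 + 7927x^2 + (16149/2)x + 3546
∇ f = (21/2)x^6 - (63/2)x^5 + (115/2)x^4 - (125/2)x^3 + (83/2)x^2 - (21/2)x
E_{2} f = (3/2)x^7 + 21x^6 + 127x^5 + 430x^4 + 880x^3 + (2181/2)x^2 + 762x + 234
D f = (21/2)x^6 + 5x^4 + 5x
∇ D f = 63x^5 - (315/2)x^4 + 230x^3 - (375/2)x^2 + 83x - 21/2
D f = (21/2)x^6 + 5x^4 + 5x
∇ f = (21/2)x^6 - (63/2)x^5 + (115/2)x^4 - (125/2)x^3 + (83/2)x^2 - (21/2)x
(D + ∇) f = 21x^6 - (63/2)x^5 + (125/2)x^4 - (125/2)x^3 + (83/2)x^2 - (11/2)x
(E_{2} + ∇ ∘ D + (D + ∇)) f = (3/2)x^7 + 42x^6 + (317/2)x^5 + 335x^4 + (2095/2)x^3 + (1889/2)x^2 + (1679/2)x + 447/2
∇ (E_{2} + ∇ ∘ D + (D + ∇)) f = (21/2)x^6 + (441/2)x^5 + 215x^4 + (1085/2)x^3 + 2119x^2 - (929/2)x + 1451/2
((E_{3/2})^2 + ∇ + ∇ ∘ (E_{2} + ∇ ∘ D + (D + ∇))) f = (3/2)x^7 + (105/2)x^6 + (947/2)x^5 + 1705x^4 + (9645/2)x^3 + (20175/2)x^2 + (15199/2)x + 8543/2


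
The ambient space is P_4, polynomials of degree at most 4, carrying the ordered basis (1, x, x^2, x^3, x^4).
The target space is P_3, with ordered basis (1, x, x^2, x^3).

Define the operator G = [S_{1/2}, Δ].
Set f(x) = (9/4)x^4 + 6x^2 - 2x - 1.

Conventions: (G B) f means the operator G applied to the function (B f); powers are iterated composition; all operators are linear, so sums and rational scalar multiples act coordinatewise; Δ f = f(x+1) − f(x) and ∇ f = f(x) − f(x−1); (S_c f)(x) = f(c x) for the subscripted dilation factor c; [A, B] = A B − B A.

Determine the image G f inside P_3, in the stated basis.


the result is g(x) = (9/16)x^3 + (81/32)x^2 + (111/16)x + 359/64

Δ f = 9x^3 + (27/2)x^2 + 21x + 25/4
S_{1/2} Δ f = (9/8)x^3 + (27/8)x^2 + (21/2)x + 25/4
S_{1/2} f = (9/64)x^4 + (3/2)x^2 - x - 1
Δ S_{1/2} f = (9/16)x^3 + (27/32)x^2 + (57/16)x + 41/64
[S_{1/2}, Δ] f = (9/16)x^3 + (81/32)x^2 + (111/16)x + 359/64


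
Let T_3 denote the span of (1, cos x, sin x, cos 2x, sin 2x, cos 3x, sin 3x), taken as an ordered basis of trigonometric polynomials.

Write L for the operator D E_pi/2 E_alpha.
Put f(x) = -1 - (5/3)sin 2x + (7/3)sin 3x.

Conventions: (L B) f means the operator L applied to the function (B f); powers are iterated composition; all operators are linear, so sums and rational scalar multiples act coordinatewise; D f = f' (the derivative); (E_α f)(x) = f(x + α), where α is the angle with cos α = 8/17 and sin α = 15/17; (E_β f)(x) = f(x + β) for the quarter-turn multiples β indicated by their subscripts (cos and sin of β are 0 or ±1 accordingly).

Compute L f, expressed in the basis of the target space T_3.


g(x) = -(1610/867)cos 2x - (800/289)sin 2x - (3465/4913)cos 3x - (34216/4913)sin 3x

E_alpha f = -1 - (400/289)cos 2x + (805/867)sin 2x - (1155/4913)cos 3x - (34216/14739)sin 3x
E_pi/2 E_alpha f = -1 + (400/289)cos 2x - (805/867)sin 2x + (34216/14739)cos 3x - (1155/4913)sin 3x
D E_pi/2 E_alpha f = -(1610/867)cos 2x - (800/289)sin 2x - (3465/4913)cos 3x - (34216/4913)sin 3x


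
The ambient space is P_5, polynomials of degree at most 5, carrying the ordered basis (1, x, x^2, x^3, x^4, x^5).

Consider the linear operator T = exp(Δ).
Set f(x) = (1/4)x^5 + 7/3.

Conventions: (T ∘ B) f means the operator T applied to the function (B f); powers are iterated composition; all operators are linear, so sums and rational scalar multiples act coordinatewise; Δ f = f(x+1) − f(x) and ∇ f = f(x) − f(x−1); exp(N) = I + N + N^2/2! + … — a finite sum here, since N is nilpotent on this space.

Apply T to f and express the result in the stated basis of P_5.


the result is g(x) = (1/4)x^5 + (5/4)x^4 + 5x^3 + (25/2)x^2 + (75/4)x + 46/3

order-1 term: (5/4)x^4 + (5/2)x^3 + (5/2)x^2 + (5/4)x + 1/4
order-2 term: (5/2)x^3 + (15/2)x^2 + (35/4)x + 15/4
order-3 term: (5/2)x^2 + (15/2)x + 25/4
order-4 term: (5/4)x + 5/2
order-5 term: 1/4
the series for exp(Δ) f terminates at order 5
exp(Δ) f = (1/4)x^5 + (5/4)x^4 + 5x^3 + (25/2)x^2 + (75/4)x + 46/3


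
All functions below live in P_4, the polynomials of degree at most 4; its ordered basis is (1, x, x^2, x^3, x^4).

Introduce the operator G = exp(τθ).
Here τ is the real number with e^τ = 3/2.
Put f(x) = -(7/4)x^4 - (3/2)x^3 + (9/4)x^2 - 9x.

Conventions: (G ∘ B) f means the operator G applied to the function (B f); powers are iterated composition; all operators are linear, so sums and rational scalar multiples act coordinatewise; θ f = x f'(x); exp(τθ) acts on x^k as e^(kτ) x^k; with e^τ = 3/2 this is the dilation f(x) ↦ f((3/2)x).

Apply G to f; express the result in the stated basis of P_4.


the result is g(x) = -(567/64)x^4 - (81/16)x^3 + (81/16)x^2 - (27/2)x

exp(τθ) x^k = e^(kτ) x^k; with e^τ = 3/2 this sends x^k to (3/2)^k x^k
x ↦ 3/2 x
x^2 ↦ 9/4 x^2
x^3 ↦ 27/8 x^3
x^4 ↦ 81/16 x^4
applying this coordinatewise to f: exp(τθ) f = -(567/64)x^4 - (81/16)x^3 + (81/16)x^2 - (27/2)x


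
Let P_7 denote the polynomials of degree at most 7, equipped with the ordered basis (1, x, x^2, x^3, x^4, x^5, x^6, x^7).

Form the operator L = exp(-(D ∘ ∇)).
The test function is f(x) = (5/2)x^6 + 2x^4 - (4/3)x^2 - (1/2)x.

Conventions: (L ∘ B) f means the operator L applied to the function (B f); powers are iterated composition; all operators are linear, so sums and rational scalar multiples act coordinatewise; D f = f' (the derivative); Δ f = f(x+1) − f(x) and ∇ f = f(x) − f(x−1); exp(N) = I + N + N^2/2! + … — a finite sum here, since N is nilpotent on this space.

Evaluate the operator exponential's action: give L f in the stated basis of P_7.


order-1 term: -75x^4 + 150x^3 - 174x^2 + 99x - 61/3
order-2 term: 450x^2 - 900x + 549
order-3 term: -300
the series for exp(-(D ∘ ∇)) f terminates at order 3
exp(-(D ∘ ∇)) f = (5/2)x^6 - 73x^4 + 150x^3 + (824/3)x^2 - (1603/2)x + 686/3

the result is g(x) = (5/2)x^6 - 73x^4 + 150x^3 + (824/3)x^2 - (1603/2)x + 686/3


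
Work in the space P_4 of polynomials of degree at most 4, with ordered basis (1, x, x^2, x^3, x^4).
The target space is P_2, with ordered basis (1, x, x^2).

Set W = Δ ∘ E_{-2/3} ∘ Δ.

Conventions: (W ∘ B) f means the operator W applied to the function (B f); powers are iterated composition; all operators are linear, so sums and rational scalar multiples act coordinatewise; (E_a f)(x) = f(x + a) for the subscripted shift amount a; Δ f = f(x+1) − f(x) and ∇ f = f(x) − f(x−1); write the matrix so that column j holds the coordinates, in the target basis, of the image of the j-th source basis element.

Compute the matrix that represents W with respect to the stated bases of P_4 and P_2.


the matrix is [[0, 0, 2, 2, 10/3]; [0, 0, 0, 6, 8]; [0, 0, 0, 0, 12]] (rows listed top to bottom)

image of 1: 0
image of x: 0
image of x^2: 2
image of x^3: 6x + 2
image of x^4: 12x^2 + 8x + 10/3
each image's coordinates form column j of the matrix


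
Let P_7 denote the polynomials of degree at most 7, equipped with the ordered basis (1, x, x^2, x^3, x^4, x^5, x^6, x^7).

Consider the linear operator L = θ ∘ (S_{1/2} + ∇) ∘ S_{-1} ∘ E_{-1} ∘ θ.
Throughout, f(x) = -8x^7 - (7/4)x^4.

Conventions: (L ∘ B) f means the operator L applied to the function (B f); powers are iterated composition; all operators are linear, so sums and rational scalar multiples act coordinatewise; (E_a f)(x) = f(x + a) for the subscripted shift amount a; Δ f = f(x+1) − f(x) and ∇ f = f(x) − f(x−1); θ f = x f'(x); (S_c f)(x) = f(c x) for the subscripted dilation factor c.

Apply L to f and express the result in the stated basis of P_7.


θ f = -56x^7 - 7x^4
E_{-1} θ f = -56x^7 + 392x^6 - 1176x^5 + 1953x^4 - 1932x^3 + 1134x^2 - 364x + 49
S_{-1} E_{-1} θ f = 56x^7 + 392x^6 + 1176x^5 + 1953x^4 + 1932x^3 + 1134x^2 + 364x + 49
S_{1/2} (S_{-1} ∘ E_{-1} ∘ θ) f = (7/16)x^7 + (49/8)x^6 + (147/4)x^5 + (1953/16)x^4 + (483/2)x^3 + (567/2)x^2 + 182x + 49
∇ (S_{-1} ∘ E_{-1} ∘ θ) f = 392x^6 + 1176x^5 + 1960x^4 + 1932x^3 + 1134x^2 + 364x + 49
(S_{1/2} + ∇) (S_{-1} ∘ E_{-1} ∘ θ) f = (7/16)x^7 + (3185/8)x^6 + (4851/4)x^5 + (33313/16)x^4 + (4347/2)x^3 + (2835/2)x^2 + 546x + 98
θ ((S_{1/2} + ∇) ∘ S_{-1} ∘ E_{-1} ∘ θ) f = (49/16)x^7 + (9555/4)x^6 + (24255/4)x^5 + (33313/4)x^4 + (13041/2)x^3 + 2835x^2 + 546x

the image equals g(x) = (49/16)x^7 + (9555/4)x^6 + (24255/4)x^5 + (33313/4)x^4 + (13041/2)x^3 + 2835x^2 + 546x


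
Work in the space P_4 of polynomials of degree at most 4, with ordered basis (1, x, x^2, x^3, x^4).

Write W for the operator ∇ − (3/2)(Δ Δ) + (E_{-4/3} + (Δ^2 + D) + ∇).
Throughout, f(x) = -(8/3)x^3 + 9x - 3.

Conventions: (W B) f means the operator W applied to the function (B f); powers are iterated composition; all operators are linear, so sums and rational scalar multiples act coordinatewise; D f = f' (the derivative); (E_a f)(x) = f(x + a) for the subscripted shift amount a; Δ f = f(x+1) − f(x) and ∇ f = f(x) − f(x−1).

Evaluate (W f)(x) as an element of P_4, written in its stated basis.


the result is g(x) = -(8/3)x^3 - (40/3)x^2 + (169/9)x + 1700/81

∇ f = -8x^2 + 8x + 19/3
Δ f = -8x^2 - 8x + 19/3
Δ Δ f = -16x - 16
(-(3/2)(Δ Δ)) f = 24x + 24
E_{-4/3} f = -(8/3)x^3 + (32/3)x^2 - (47/9)x - 703/81
Δ f = -8x^2 - 8x + 19/3
Δ Δ f = -16x - 16
D f = -8x^2 + 9
(Δ^2 + D) f = -8x^2 - 16x - 7
∇ f = -8x^2 + 8x + 19/3
(E_{-4/3} + (Δ^2 + D) + ∇) f = -(8/3)x^3 - (16/3)x^2 - (119/9)x - 757/81
(∇ − (3/2)(Δ Δ) + (E_{-4/3} + (Δ^2 + D) + ∇)) f = -(8/3)x^3 - (40/3)x^2 + (169/9)x + 1700/81


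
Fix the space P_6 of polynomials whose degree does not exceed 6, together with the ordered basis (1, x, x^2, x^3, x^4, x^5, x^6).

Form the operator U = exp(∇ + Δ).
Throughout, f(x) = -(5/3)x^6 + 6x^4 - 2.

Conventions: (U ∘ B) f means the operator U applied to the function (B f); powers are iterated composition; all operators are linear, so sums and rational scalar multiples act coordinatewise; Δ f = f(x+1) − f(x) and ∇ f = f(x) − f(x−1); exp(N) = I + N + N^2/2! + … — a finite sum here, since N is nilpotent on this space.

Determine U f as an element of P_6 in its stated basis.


order-1 term: -20x^5 - (56/3)x^3 + 28x
order-2 term: -100x^4 - 256x^2 - 32/3
order-3 term: -(800/3)x^3 - 608x
order-4 term: -400x^2 - 1312/3
order-5 term: -320x
order-6 term: -320/3
the series for exp(∇ + Δ) f terminates at order 6
exp(∇ + Δ) f = -(5/3)x^6 - 20x^5 - 94x^4 - (856/3)x^3 - 656x^2 - 900x - 1670/3

g(x) = -(5/3)x^6 - 20x^5 - 94x^4 - (856/3)x^3 - 656x^2 - 900x - 1670/3


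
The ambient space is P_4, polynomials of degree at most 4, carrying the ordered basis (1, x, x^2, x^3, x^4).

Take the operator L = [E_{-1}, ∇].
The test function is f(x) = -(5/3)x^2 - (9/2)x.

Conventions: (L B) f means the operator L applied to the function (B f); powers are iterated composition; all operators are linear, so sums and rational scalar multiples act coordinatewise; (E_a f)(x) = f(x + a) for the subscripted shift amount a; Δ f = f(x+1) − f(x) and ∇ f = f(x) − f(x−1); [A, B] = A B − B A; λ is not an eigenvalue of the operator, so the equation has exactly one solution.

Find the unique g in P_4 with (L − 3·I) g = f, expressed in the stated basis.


write g with unknown coordinates in the stated basis and equate coefficients in (L − 3·I) g = f
solving from the highest basis element down gives g = (5/9)x^2 + (3/2)x
check: L g = 0
so L g − 3·g = -(5/3)x^2 - (9/2)x = f ✓

the result is g(x) = (5/9)x^2 + (3/2)x


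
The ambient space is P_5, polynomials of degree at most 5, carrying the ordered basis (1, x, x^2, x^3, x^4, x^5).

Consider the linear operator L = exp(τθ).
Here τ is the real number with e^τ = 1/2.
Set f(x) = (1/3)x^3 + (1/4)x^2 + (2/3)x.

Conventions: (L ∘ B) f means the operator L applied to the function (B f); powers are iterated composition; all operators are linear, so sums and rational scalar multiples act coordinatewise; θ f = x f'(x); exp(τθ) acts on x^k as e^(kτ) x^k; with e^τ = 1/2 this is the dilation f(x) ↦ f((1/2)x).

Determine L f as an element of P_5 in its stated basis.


exp(τθ) x^k = e^(kτ) x^k; with e^τ = 1/2 this sends x^k to (1/2)^k x^k
x ↦ 1/2 x
x^2 ↦ 1/4 x^2
x^3 ↦ 1/8 x^3
applying this coordinatewise to f: exp(τθ) f = (1/24)x^3 + (1/16)x^2 + (1/3)x

the result is g(x) = (1/24)x^3 + (1/16)x^2 + (1/3)x


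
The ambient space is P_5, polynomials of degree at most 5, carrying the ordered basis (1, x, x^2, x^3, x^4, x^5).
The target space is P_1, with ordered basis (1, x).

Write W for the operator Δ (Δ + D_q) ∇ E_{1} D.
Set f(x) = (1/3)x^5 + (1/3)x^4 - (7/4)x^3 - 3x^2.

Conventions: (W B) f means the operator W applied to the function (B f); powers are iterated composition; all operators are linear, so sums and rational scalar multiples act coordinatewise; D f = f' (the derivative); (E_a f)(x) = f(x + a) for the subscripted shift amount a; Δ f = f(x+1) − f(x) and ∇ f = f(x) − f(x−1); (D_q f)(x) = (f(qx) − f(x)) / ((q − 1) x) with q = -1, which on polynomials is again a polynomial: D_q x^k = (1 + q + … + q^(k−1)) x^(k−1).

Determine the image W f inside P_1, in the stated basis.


g(x) = (160/3)x + 224/3

D f = (5/3)x^4 + (4/3)x^3 - (21/4)x^2 - 6x
E_{1} D f = (5/3)x^4 + 8x^3 + (35/4)x^2 - (35/6)x - 33/4
∇ E_{1} D f = (20/3)x^3 + 14x^2 + (1/6)x - 33/4
Δ (∇ E_{1} D) f = 20x^2 + 48x + 125/6
D_q (∇ E_{1} D) f = (20/3)x^2 + 1/6
(Δ + D_q) (∇ E_{1} D) f = (80/3)x^2 + 48x + 21
Δ (Δ + D_q) (∇ E_{1} D) f = (160/3)x + 224/3
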